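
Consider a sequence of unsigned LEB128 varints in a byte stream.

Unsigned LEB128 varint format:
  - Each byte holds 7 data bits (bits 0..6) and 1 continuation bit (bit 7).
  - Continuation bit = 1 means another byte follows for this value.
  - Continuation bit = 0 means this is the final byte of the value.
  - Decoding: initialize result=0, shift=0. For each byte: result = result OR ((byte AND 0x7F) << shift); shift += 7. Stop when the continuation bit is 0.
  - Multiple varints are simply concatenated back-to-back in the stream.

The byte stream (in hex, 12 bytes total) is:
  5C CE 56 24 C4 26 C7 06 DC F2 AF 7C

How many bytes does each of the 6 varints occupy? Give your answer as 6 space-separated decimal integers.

Answer: 1 2 1 2 2 4

Derivation:
  byte[0]=0x5C cont=0 payload=0x5C=92: acc |= 92<<0 -> acc=92 shift=7 [end]
Varint 1: bytes[0:1] = 5C -> value 92 (1 byte(s))
  byte[1]=0xCE cont=1 payload=0x4E=78: acc |= 78<<0 -> acc=78 shift=7
  byte[2]=0x56 cont=0 payload=0x56=86: acc |= 86<<7 -> acc=11086 shift=14 [end]
Varint 2: bytes[1:3] = CE 56 -> value 11086 (2 byte(s))
  byte[3]=0x24 cont=0 payload=0x24=36: acc |= 36<<0 -> acc=36 shift=7 [end]
Varint 3: bytes[3:4] = 24 -> value 36 (1 byte(s))
  byte[4]=0xC4 cont=1 payload=0x44=68: acc |= 68<<0 -> acc=68 shift=7
  byte[5]=0x26 cont=0 payload=0x26=38: acc |= 38<<7 -> acc=4932 shift=14 [end]
Varint 4: bytes[4:6] = C4 26 -> value 4932 (2 byte(s))
  byte[6]=0xC7 cont=1 payload=0x47=71: acc |= 71<<0 -> acc=71 shift=7
  byte[7]=0x06 cont=0 payload=0x06=6: acc |= 6<<7 -> acc=839 shift=14 [end]
Varint 5: bytes[6:8] = C7 06 -> value 839 (2 byte(s))
  byte[8]=0xDC cont=1 payload=0x5C=92: acc |= 92<<0 -> acc=92 shift=7
  byte[9]=0xF2 cont=1 payload=0x72=114: acc |= 114<<7 -> acc=14684 shift=14
  byte[10]=0xAF cont=1 payload=0x2F=47: acc |= 47<<14 -> acc=784732 shift=21
  byte[11]=0x7C cont=0 payload=0x7C=124: acc |= 124<<21 -> acc=260831580 shift=28 [end]
Varint 6: bytes[8:12] = DC F2 AF 7C -> value 260831580 (4 byte(s))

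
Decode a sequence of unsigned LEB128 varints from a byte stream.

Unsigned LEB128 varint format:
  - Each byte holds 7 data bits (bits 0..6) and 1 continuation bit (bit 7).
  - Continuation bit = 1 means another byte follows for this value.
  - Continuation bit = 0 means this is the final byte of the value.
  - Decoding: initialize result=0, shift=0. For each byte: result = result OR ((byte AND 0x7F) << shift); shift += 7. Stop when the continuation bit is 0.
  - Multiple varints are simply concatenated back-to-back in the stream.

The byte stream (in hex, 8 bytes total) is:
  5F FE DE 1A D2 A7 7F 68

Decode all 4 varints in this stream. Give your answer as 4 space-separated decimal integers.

  byte[0]=0x5F cont=0 payload=0x5F=95: acc |= 95<<0 -> acc=95 shift=7 [end]
Varint 1: bytes[0:1] = 5F -> value 95 (1 byte(s))
  byte[1]=0xFE cont=1 payload=0x7E=126: acc |= 126<<0 -> acc=126 shift=7
  byte[2]=0xDE cont=1 payload=0x5E=94: acc |= 94<<7 -> acc=12158 shift=14
  byte[3]=0x1A cont=0 payload=0x1A=26: acc |= 26<<14 -> acc=438142 shift=21 [end]
Varint 2: bytes[1:4] = FE DE 1A -> value 438142 (3 byte(s))
  byte[4]=0xD2 cont=1 payload=0x52=82: acc |= 82<<0 -> acc=82 shift=7
  byte[5]=0xA7 cont=1 payload=0x27=39: acc |= 39<<7 -> acc=5074 shift=14
  byte[6]=0x7F cont=0 payload=0x7F=127: acc |= 127<<14 -> acc=2085842 shift=21 [end]
Varint 3: bytes[4:7] = D2 A7 7F -> value 2085842 (3 byte(s))
  byte[7]=0x68 cont=0 payload=0x68=104: acc |= 104<<0 -> acc=104 shift=7 [end]
Varint 4: bytes[7:8] = 68 -> value 104 (1 byte(s))

Answer: 95 438142 2085842 104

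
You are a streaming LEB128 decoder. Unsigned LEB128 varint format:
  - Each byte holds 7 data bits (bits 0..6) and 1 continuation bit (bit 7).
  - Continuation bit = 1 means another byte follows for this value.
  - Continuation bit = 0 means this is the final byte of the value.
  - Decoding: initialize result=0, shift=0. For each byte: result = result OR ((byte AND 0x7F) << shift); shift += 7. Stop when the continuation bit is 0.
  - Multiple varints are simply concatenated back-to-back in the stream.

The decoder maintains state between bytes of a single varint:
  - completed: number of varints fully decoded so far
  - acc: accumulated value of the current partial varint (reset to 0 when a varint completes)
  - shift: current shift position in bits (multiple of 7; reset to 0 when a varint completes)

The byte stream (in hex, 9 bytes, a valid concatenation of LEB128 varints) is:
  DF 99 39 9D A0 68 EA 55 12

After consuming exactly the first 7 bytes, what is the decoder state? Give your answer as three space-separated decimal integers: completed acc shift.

byte[0]=0xDF cont=1 payload=0x5F: acc |= 95<<0 -> completed=0 acc=95 shift=7
byte[1]=0x99 cont=1 payload=0x19: acc |= 25<<7 -> completed=0 acc=3295 shift=14
byte[2]=0x39 cont=0 payload=0x39: varint #1 complete (value=937183); reset -> completed=1 acc=0 shift=0
byte[3]=0x9D cont=1 payload=0x1D: acc |= 29<<0 -> completed=1 acc=29 shift=7
byte[4]=0xA0 cont=1 payload=0x20: acc |= 32<<7 -> completed=1 acc=4125 shift=14
byte[5]=0x68 cont=0 payload=0x68: varint #2 complete (value=1708061); reset -> completed=2 acc=0 shift=0
byte[6]=0xEA cont=1 payload=0x6A: acc |= 106<<0 -> completed=2 acc=106 shift=7

Answer: 2 106 7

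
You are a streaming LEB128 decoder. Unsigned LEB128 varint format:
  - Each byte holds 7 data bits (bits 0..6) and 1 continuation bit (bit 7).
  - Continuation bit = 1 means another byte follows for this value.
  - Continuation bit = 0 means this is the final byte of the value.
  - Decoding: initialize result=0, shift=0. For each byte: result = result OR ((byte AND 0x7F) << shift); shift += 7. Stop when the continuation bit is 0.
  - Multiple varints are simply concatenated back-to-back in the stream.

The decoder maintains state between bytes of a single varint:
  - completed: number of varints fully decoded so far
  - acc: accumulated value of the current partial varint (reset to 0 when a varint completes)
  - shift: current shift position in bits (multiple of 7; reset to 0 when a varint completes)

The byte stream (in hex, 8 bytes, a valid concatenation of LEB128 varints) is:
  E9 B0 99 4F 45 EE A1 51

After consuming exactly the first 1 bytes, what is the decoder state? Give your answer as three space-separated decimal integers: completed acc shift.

Answer: 0 105 7

Derivation:
byte[0]=0xE9 cont=1 payload=0x69: acc |= 105<<0 -> completed=0 acc=105 shift=7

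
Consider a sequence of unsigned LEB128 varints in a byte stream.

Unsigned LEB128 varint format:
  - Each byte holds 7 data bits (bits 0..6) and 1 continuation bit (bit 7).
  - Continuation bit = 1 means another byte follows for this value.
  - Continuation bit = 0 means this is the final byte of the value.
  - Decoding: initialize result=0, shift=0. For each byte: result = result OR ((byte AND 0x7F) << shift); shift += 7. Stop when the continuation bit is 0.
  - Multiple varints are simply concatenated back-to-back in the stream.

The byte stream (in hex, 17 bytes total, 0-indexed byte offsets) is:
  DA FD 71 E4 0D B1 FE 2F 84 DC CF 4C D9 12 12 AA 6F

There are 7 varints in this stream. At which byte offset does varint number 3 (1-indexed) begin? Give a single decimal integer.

  byte[0]=0xDA cont=1 payload=0x5A=90: acc |= 90<<0 -> acc=90 shift=7
  byte[1]=0xFD cont=1 payload=0x7D=125: acc |= 125<<7 -> acc=16090 shift=14
  byte[2]=0x71 cont=0 payload=0x71=113: acc |= 113<<14 -> acc=1867482 shift=21 [end]
Varint 1: bytes[0:3] = DA FD 71 -> value 1867482 (3 byte(s))
  byte[3]=0xE4 cont=1 payload=0x64=100: acc |= 100<<0 -> acc=100 shift=7
  byte[4]=0x0D cont=0 payload=0x0D=13: acc |= 13<<7 -> acc=1764 shift=14 [end]
Varint 2: bytes[3:5] = E4 0D -> value 1764 (2 byte(s))
  byte[5]=0xB1 cont=1 payload=0x31=49: acc |= 49<<0 -> acc=49 shift=7
  byte[6]=0xFE cont=1 payload=0x7E=126: acc |= 126<<7 -> acc=16177 shift=14
  byte[7]=0x2F cont=0 payload=0x2F=47: acc |= 47<<14 -> acc=786225 shift=21 [end]
Varint 3: bytes[5:8] = B1 FE 2F -> value 786225 (3 byte(s))
  byte[8]=0x84 cont=1 payload=0x04=4: acc |= 4<<0 -> acc=4 shift=7
  byte[9]=0xDC cont=1 payload=0x5C=92: acc |= 92<<7 -> acc=11780 shift=14
  byte[10]=0xCF cont=1 payload=0x4F=79: acc |= 79<<14 -> acc=1306116 shift=21
  byte[11]=0x4C cont=0 payload=0x4C=76: acc |= 76<<21 -> acc=160689668 shift=28 [end]
Varint 4: bytes[8:12] = 84 DC CF 4C -> value 160689668 (4 byte(s))
  byte[12]=0xD9 cont=1 payload=0x59=89: acc |= 89<<0 -> acc=89 shift=7
  byte[13]=0x12 cont=0 payload=0x12=18: acc |= 18<<7 -> acc=2393 shift=14 [end]
Varint 5: bytes[12:14] = D9 12 -> value 2393 (2 byte(s))
  byte[14]=0x12 cont=0 payload=0x12=18: acc |= 18<<0 -> acc=18 shift=7 [end]
Varint 6: bytes[14:15] = 12 -> value 18 (1 byte(s))
  byte[15]=0xAA cont=1 payload=0x2A=42: acc |= 42<<0 -> acc=42 shift=7
  byte[16]=0x6F cont=0 payload=0x6F=111: acc |= 111<<7 -> acc=14250 shift=14 [end]
Varint 7: bytes[15:17] = AA 6F -> value 14250 (2 byte(s))

Answer: 5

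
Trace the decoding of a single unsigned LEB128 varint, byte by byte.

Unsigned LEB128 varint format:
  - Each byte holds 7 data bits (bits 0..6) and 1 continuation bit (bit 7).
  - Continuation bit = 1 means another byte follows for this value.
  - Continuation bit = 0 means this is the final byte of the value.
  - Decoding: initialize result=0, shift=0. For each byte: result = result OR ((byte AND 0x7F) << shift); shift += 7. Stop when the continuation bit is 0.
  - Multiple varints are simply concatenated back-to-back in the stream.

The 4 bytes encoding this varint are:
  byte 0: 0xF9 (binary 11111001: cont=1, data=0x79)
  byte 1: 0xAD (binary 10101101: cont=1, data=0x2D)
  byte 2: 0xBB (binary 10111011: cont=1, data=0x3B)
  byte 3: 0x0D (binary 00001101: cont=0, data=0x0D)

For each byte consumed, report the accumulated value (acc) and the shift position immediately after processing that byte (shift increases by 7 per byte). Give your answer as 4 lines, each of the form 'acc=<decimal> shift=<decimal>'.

Answer: acc=121 shift=7
acc=5881 shift=14
acc=972537 shift=21
acc=28235513 shift=28

Derivation:
byte 0=0xF9: payload=0x79=121, contrib = 121<<0 = 121; acc -> 121, shift -> 7
byte 1=0xAD: payload=0x2D=45, contrib = 45<<7 = 5760; acc -> 5881, shift -> 14
byte 2=0xBB: payload=0x3B=59, contrib = 59<<14 = 966656; acc -> 972537, shift -> 21
byte 3=0x0D: payload=0x0D=13, contrib = 13<<21 = 27262976; acc -> 28235513, shift -> 28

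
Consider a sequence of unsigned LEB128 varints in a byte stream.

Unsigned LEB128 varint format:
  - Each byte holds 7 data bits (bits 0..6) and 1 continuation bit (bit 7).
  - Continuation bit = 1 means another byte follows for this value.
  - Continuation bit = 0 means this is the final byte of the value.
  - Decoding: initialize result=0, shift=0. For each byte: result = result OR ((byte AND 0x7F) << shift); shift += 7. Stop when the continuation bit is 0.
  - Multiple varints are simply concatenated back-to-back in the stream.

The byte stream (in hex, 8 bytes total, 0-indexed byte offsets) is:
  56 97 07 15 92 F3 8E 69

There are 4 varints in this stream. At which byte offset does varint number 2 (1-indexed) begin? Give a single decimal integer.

Answer: 1

Derivation:
  byte[0]=0x56 cont=0 payload=0x56=86: acc |= 86<<0 -> acc=86 shift=7 [end]
Varint 1: bytes[0:1] = 56 -> value 86 (1 byte(s))
  byte[1]=0x97 cont=1 payload=0x17=23: acc |= 23<<0 -> acc=23 shift=7
  byte[2]=0x07 cont=0 payload=0x07=7: acc |= 7<<7 -> acc=919 shift=14 [end]
Varint 2: bytes[1:3] = 97 07 -> value 919 (2 byte(s))
  byte[3]=0x15 cont=0 payload=0x15=21: acc |= 21<<0 -> acc=21 shift=7 [end]
Varint 3: bytes[3:4] = 15 -> value 21 (1 byte(s))
  byte[4]=0x92 cont=1 payload=0x12=18: acc |= 18<<0 -> acc=18 shift=7
  byte[5]=0xF3 cont=1 payload=0x73=115: acc |= 115<<7 -> acc=14738 shift=14
  byte[6]=0x8E cont=1 payload=0x0E=14: acc |= 14<<14 -> acc=244114 shift=21
  byte[7]=0x69 cont=0 payload=0x69=105: acc |= 105<<21 -> acc=220445074 shift=28 [end]
Varint 4: bytes[4:8] = 92 F3 8E 69 -> value 220445074 (4 byte(s))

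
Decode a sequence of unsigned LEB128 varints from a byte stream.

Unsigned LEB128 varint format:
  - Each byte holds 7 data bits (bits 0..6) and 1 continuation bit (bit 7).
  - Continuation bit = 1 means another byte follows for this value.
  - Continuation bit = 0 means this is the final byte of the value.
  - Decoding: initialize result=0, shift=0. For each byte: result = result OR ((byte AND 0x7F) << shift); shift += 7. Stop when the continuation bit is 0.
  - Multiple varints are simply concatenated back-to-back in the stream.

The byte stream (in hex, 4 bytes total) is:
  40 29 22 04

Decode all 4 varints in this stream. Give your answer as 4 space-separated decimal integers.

  byte[0]=0x40 cont=0 payload=0x40=64: acc |= 64<<0 -> acc=64 shift=7 [end]
Varint 1: bytes[0:1] = 40 -> value 64 (1 byte(s))
  byte[1]=0x29 cont=0 payload=0x29=41: acc |= 41<<0 -> acc=41 shift=7 [end]
Varint 2: bytes[1:2] = 29 -> value 41 (1 byte(s))
  byte[2]=0x22 cont=0 payload=0x22=34: acc |= 34<<0 -> acc=34 shift=7 [end]
Varint 3: bytes[2:3] = 22 -> value 34 (1 byte(s))
  byte[3]=0x04 cont=0 payload=0x04=4: acc |= 4<<0 -> acc=4 shift=7 [end]
Varint 4: bytes[3:4] = 04 -> value 4 (1 byte(s))

Answer: 64 41 34 4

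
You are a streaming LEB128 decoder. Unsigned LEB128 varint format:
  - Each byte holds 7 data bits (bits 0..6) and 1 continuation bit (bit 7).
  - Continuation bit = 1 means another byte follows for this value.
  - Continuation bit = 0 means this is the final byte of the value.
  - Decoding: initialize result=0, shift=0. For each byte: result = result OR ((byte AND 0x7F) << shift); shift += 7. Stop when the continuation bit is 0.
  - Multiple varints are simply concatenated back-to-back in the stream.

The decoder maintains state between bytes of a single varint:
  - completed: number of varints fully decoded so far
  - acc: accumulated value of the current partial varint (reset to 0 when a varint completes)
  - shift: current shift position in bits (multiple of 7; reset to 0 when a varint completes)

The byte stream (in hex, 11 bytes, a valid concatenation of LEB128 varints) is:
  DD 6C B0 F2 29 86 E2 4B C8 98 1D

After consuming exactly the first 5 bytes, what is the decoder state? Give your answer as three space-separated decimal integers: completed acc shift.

byte[0]=0xDD cont=1 payload=0x5D: acc |= 93<<0 -> completed=0 acc=93 shift=7
byte[1]=0x6C cont=0 payload=0x6C: varint #1 complete (value=13917); reset -> completed=1 acc=0 shift=0
byte[2]=0xB0 cont=1 payload=0x30: acc |= 48<<0 -> completed=1 acc=48 shift=7
byte[3]=0xF2 cont=1 payload=0x72: acc |= 114<<7 -> completed=1 acc=14640 shift=14
byte[4]=0x29 cont=0 payload=0x29: varint #2 complete (value=686384); reset -> completed=2 acc=0 shift=0

Answer: 2 0 0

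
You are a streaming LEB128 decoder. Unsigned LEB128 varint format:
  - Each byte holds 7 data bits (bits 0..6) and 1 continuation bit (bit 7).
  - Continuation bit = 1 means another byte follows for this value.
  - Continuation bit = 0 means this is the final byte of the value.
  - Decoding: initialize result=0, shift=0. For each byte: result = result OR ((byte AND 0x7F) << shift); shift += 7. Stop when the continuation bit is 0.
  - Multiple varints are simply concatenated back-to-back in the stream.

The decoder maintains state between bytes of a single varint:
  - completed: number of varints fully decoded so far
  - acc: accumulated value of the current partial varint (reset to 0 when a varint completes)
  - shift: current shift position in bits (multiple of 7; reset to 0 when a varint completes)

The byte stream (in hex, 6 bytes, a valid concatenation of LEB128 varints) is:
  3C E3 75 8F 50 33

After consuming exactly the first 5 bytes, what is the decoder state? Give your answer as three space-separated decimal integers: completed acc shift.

byte[0]=0x3C cont=0 payload=0x3C: varint #1 complete (value=60); reset -> completed=1 acc=0 shift=0
byte[1]=0xE3 cont=1 payload=0x63: acc |= 99<<0 -> completed=1 acc=99 shift=7
byte[2]=0x75 cont=0 payload=0x75: varint #2 complete (value=15075); reset -> completed=2 acc=0 shift=0
byte[3]=0x8F cont=1 payload=0x0F: acc |= 15<<0 -> completed=2 acc=15 shift=7
byte[4]=0x50 cont=0 payload=0x50: varint #3 complete (value=10255); reset -> completed=3 acc=0 shift=0

Answer: 3 0 0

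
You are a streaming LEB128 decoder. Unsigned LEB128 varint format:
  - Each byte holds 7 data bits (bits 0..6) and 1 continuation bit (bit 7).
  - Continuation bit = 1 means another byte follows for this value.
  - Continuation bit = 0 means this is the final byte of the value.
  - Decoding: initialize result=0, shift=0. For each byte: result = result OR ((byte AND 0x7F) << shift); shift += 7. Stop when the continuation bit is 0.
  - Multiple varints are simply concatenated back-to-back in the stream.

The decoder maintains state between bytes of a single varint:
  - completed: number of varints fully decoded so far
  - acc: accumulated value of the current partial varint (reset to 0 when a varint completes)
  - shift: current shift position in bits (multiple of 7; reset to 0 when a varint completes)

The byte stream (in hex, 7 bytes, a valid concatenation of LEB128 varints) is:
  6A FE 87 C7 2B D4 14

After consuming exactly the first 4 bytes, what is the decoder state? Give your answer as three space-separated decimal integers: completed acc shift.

Answer: 1 1164286 21

Derivation:
byte[0]=0x6A cont=0 payload=0x6A: varint #1 complete (value=106); reset -> completed=1 acc=0 shift=0
byte[1]=0xFE cont=1 payload=0x7E: acc |= 126<<0 -> completed=1 acc=126 shift=7
byte[2]=0x87 cont=1 payload=0x07: acc |= 7<<7 -> completed=1 acc=1022 shift=14
byte[3]=0xC7 cont=1 payload=0x47: acc |= 71<<14 -> completed=1 acc=1164286 shift=21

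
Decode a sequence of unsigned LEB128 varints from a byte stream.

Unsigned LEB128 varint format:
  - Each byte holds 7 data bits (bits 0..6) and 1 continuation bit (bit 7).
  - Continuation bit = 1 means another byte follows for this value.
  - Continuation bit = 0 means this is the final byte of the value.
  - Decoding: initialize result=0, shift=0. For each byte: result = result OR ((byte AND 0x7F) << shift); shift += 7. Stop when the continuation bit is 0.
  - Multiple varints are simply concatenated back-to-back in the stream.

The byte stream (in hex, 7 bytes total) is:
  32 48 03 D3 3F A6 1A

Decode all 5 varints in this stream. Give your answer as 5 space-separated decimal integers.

Answer: 50 72 3 8147 3366

Derivation:
  byte[0]=0x32 cont=0 payload=0x32=50: acc |= 50<<0 -> acc=50 shift=7 [end]
Varint 1: bytes[0:1] = 32 -> value 50 (1 byte(s))
  byte[1]=0x48 cont=0 payload=0x48=72: acc |= 72<<0 -> acc=72 shift=7 [end]
Varint 2: bytes[1:2] = 48 -> value 72 (1 byte(s))
  byte[2]=0x03 cont=0 payload=0x03=3: acc |= 3<<0 -> acc=3 shift=7 [end]
Varint 3: bytes[2:3] = 03 -> value 3 (1 byte(s))
  byte[3]=0xD3 cont=1 payload=0x53=83: acc |= 83<<0 -> acc=83 shift=7
  byte[4]=0x3F cont=0 payload=0x3F=63: acc |= 63<<7 -> acc=8147 shift=14 [end]
Varint 4: bytes[3:5] = D3 3F -> value 8147 (2 byte(s))
  byte[5]=0xA6 cont=1 payload=0x26=38: acc |= 38<<0 -> acc=38 shift=7
  byte[6]=0x1A cont=0 payload=0x1A=26: acc |= 26<<7 -> acc=3366 shift=14 [end]
Varint 5: bytes[5:7] = A6 1A -> value 3366 (2 byte(s))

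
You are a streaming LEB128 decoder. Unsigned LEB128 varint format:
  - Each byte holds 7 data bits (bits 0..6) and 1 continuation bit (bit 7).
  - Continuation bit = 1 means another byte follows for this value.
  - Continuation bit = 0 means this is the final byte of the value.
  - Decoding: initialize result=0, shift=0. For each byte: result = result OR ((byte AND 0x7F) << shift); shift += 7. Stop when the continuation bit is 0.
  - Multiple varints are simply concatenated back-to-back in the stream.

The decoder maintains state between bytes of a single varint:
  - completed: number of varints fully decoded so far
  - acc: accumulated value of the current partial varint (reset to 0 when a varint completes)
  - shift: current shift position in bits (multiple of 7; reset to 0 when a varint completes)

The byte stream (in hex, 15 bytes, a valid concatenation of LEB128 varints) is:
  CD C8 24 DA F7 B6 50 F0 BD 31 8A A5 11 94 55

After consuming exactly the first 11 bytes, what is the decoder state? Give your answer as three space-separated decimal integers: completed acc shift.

Answer: 3 10 7

Derivation:
byte[0]=0xCD cont=1 payload=0x4D: acc |= 77<<0 -> completed=0 acc=77 shift=7
byte[1]=0xC8 cont=1 payload=0x48: acc |= 72<<7 -> completed=0 acc=9293 shift=14
byte[2]=0x24 cont=0 payload=0x24: varint #1 complete (value=599117); reset -> completed=1 acc=0 shift=0
byte[3]=0xDA cont=1 payload=0x5A: acc |= 90<<0 -> completed=1 acc=90 shift=7
byte[4]=0xF7 cont=1 payload=0x77: acc |= 119<<7 -> completed=1 acc=15322 shift=14
byte[5]=0xB6 cont=1 payload=0x36: acc |= 54<<14 -> completed=1 acc=900058 shift=21
byte[6]=0x50 cont=0 payload=0x50: varint #2 complete (value=168672218); reset -> completed=2 acc=0 shift=0
byte[7]=0xF0 cont=1 payload=0x70: acc |= 112<<0 -> completed=2 acc=112 shift=7
byte[8]=0xBD cont=1 payload=0x3D: acc |= 61<<7 -> completed=2 acc=7920 shift=14
byte[9]=0x31 cont=0 payload=0x31: varint #3 complete (value=810736); reset -> completed=3 acc=0 shift=0
byte[10]=0x8A cont=1 payload=0x0A: acc |= 10<<0 -> completed=3 acc=10 shift=7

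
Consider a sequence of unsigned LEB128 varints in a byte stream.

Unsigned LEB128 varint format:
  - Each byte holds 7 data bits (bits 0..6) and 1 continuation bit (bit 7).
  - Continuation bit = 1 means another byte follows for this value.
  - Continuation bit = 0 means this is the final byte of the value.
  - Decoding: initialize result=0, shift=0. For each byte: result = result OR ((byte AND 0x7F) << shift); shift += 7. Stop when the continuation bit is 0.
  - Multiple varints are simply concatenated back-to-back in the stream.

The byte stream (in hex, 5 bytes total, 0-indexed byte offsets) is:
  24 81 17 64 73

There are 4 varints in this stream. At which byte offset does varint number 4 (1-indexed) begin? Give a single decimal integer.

Answer: 4

Derivation:
  byte[0]=0x24 cont=0 payload=0x24=36: acc |= 36<<0 -> acc=36 shift=7 [end]
Varint 1: bytes[0:1] = 24 -> value 36 (1 byte(s))
  byte[1]=0x81 cont=1 payload=0x01=1: acc |= 1<<0 -> acc=1 shift=7
  byte[2]=0x17 cont=0 payload=0x17=23: acc |= 23<<7 -> acc=2945 shift=14 [end]
Varint 2: bytes[1:3] = 81 17 -> value 2945 (2 byte(s))
  byte[3]=0x64 cont=0 payload=0x64=100: acc |= 100<<0 -> acc=100 shift=7 [end]
Varint 3: bytes[3:4] = 64 -> value 100 (1 byte(s))
  byte[4]=0x73 cont=0 payload=0x73=115: acc |= 115<<0 -> acc=115 shift=7 [end]
Varint 4: bytes[4:5] = 73 -> value 115 (1 byte(s))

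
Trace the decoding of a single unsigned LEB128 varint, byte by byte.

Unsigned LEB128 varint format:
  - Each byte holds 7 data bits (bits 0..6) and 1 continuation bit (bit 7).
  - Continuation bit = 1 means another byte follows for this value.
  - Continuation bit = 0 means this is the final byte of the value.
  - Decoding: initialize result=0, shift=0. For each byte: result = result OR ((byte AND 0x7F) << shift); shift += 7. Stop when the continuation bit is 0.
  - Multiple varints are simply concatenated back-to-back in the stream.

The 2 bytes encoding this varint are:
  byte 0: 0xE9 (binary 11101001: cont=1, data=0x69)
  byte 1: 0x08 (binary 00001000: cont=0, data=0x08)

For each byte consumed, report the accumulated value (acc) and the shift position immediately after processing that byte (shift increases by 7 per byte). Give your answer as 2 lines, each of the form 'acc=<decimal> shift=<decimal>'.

Answer: acc=105 shift=7
acc=1129 shift=14

Derivation:
byte 0=0xE9: payload=0x69=105, contrib = 105<<0 = 105; acc -> 105, shift -> 7
byte 1=0x08: payload=0x08=8, contrib = 8<<7 = 1024; acc -> 1129, shift -> 14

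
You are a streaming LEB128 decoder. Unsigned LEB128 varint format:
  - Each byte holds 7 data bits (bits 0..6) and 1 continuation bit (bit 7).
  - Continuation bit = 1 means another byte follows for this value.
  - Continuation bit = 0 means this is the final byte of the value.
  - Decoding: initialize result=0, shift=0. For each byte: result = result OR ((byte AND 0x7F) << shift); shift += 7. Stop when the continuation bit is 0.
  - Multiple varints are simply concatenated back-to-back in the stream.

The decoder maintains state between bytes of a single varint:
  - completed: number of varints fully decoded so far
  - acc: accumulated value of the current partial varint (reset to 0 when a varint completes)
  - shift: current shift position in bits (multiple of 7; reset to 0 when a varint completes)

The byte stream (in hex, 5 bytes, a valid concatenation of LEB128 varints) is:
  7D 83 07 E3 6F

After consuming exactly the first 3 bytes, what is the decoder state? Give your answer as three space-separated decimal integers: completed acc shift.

Answer: 2 0 0

Derivation:
byte[0]=0x7D cont=0 payload=0x7D: varint #1 complete (value=125); reset -> completed=1 acc=0 shift=0
byte[1]=0x83 cont=1 payload=0x03: acc |= 3<<0 -> completed=1 acc=3 shift=7
byte[2]=0x07 cont=0 payload=0x07: varint #2 complete (value=899); reset -> completed=2 acc=0 shift=0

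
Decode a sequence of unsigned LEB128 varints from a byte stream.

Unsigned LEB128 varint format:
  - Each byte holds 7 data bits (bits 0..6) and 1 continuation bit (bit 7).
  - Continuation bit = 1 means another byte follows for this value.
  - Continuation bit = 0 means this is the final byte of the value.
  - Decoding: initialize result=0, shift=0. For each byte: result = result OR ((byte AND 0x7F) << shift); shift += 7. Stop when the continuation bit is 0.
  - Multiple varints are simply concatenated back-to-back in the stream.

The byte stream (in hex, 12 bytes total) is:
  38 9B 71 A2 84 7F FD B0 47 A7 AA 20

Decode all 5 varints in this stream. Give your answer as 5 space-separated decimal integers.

Answer: 56 14491 2081314 1169533 529703

Derivation:
  byte[0]=0x38 cont=0 payload=0x38=56: acc |= 56<<0 -> acc=56 shift=7 [end]
Varint 1: bytes[0:1] = 38 -> value 56 (1 byte(s))
  byte[1]=0x9B cont=1 payload=0x1B=27: acc |= 27<<0 -> acc=27 shift=7
  byte[2]=0x71 cont=0 payload=0x71=113: acc |= 113<<7 -> acc=14491 shift=14 [end]
Varint 2: bytes[1:3] = 9B 71 -> value 14491 (2 byte(s))
  byte[3]=0xA2 cont=1 payload=0x22=34: acc |= 34<<0 -> acc=34 shift=7
  byte[4]=0x84 cont=1 payload=0x04=4: acc |= 4<<7 -> acc=546 shift=14
  byte[5]=0x7F cont=0 payload=0x7F=127: acc |= 127<<14 -> acc=2081314 shift=21 [end]
Varint 3: bytes[3:6] = A2 84 7F -> value 2081314 (3 byte(s))
  byte[6]=0xFD cont=1 payload=0x7D=125: acc |= 125<<0 -> acc=125 shift=7
  byte[7]=0xB0 cont=1 payload=0x30=48: acc |= 48<<7 -> acc=6269 shift=14
  byte[8]=0x47 cont=0 payload=0x47=71: acc |= 71<<14 -> acc=1169533 shift=21 [end]
Varint 4: bytes[6:9] = FD B0 47 -> value 1169533 (3 byte(s))
  byte[9]=0xA7 cont=1 payload=0x27=39: acc |= 39<<0 -> acc=39 shift=7
  byte[10]=0xAA cont=1 payload=0x2A=42: acc |= 42<<7 -> acc=5415 shift=14
  byte[11]=0x20 cont=0 payload=0x20=32: acc |= 32<<14 -> acc=529703 shift=21 [end]
Varint 5: bytes[9:12] = A7 AA 20 -> value 529703 (3 byte(s))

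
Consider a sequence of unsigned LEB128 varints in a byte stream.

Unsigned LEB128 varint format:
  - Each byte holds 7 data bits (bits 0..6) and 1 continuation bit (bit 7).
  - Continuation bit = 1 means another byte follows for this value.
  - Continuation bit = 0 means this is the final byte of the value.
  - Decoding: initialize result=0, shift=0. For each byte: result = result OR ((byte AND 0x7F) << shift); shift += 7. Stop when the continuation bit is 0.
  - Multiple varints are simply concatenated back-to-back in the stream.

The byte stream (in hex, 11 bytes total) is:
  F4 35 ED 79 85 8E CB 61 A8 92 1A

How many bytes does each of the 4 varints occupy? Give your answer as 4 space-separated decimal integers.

  byte[0]=0xF4 cont=1 payload=0x74=116: acc |= 116<<0 -> acc=116 shift=7
  byte[1]=0x35 cont=0 payload=0x35=53: acc |= 53<<7 -> acc=6900 shift=14 [end]
Varint 1: bytes[0:2] = F4 35 -> value 6900 (2 byte(s))
  byte[2]=0xED cont=1 payload=0x6D=109: acc |= 109<<0 -> acc=109 shift=7
  byte[3]=0x79 cont=0 payload=0x79=121: acc |= 121<<7 -> acc=15597 shift=14 [end]
Varint 2: bytes[2:4] = ED 79 -> value 15597 (2 byte(s))
  byte[4]=0x85 cont=1 payload=0x05=5: acc |= 5<<0 -> acc=5 shift=7
  byte[5]=0x8E cont=1 payload=0x0E=14: acc |= 14<<7 -> acc=1797 shift=14
  byte[6]=0xCB cont=1 payload=0x4B=75: acc |= 75<<14 -> acc=1230597 shift=21
  byte[7]=0x61 cont=0 payload=0x61=97: acc |= 97<<21 -> acc=204654341 shift=28 [end]
Varint 3: bytes[4:8] = 85 8E CB 61 -> value 204654341 (4 byte(s))
  byte[8]=0xA8 cont=1 payload=0x28=40: acc |= 40<<0 -> acc=40 shift=7
  byte[9]=0x92 cont=1 payload=0x12=18: acc |= 18<<7 -> acc=2344 shift=14
  byte[10]=0x1A cont=0 payload=0x1A=26: acc |= 26<<14 -> acc=428328 shift=21 [end]
Varint 4: bytes[8:11] = A8 92 1A -> value 428328 (3 byte(s))

Answer: 2 2 4 3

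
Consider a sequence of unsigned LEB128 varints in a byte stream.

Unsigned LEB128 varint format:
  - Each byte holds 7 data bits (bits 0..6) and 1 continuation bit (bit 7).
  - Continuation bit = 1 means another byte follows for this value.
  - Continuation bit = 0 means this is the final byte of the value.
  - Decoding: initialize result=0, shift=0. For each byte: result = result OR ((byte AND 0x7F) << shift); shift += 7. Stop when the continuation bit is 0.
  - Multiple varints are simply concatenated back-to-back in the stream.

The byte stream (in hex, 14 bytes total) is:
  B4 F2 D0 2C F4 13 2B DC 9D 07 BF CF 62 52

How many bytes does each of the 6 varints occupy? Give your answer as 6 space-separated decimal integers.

Answer: 4 2 1 3 3 1

Derivation:
  byte[0]=0xB4 cont=1 payload=0x34=52: acc |= 52<<0 -> acc=52 shift=7
  byte[1]=0xF2 cont=1 payload=0x72=114: acc |= 114<<7 -> acc=14644 shift=14
  byte[2]=0xD0 cont=1 payload=0x50=80: acc |= 80<<14 -> acc=1325364 shift=21
  byte[3]=0x2C cont=0 payload=0x2C=44: acc |= 44<<21 -> acc=93600052 shift=28 [end]
Varint 1: bytes[0:4] = B4 F2 D0 2C -> value 93600052 (4 byte(s))
  byte[4]=0xF4 cont=1 payload=0x74=116: acc |= 116<<0 -> acc=116 shift=7
  byte[5]=0x13 cont=0 payload=0x13=19: acc |= 19<<7 -> acc=2548 shift=14 [end]
Varint 2: bytes[4:6] = F4 13 -> value 2548 (2 byte(s))
  byte[6]=0x2B cont=0 payload=0x2B=43: acc |= 43<<0 -> acc=43 shift=7 [end]
Varint 3: bytes[6:7] = 2B -> value 43 (1 byte(s))
  byte[7]=0xDC cont=1 payload=0x5C=92: acc |= 92<<0 -> acc=92 shift=7
  byte[8]=0x9D cont=1 payload=0x1D=29: acc |= 29<<7 -> acc=3804 shift=14
  byte[9]=0x07 cont=0 payload=0x07=7: acc |= 7<<14 -> acc=118492 shift=21 [end]
Varint 4: bytes[7:10] = DC 9D 07 -> value 118492 (3 byte(s))
  byte[10]=0xBF cont=1 payload=0x3F=63: acc |= 63<<0 -> acc=63 shift=7
  byte[11]=0xCF cont=1 payload=0x4F=79: acc |= 79<<7 -> acc=10175 shift=14
  byte[12]=0x62 cont=0 payload=0x62=98: acc |= 98<<14 -> acc=1615807 shift=21 [end]
Varint 5: bytes[10:13] = BF CF 62 -> value 1615807 (3 byte(s))
  byte[13]=0x52 cont=0 payload=0x52=82: acc |= 82<<0 -> acc=82 shift=7 [end]
Varint 6: bytes[13:14] = 52 -> value 82 (1 byte(s))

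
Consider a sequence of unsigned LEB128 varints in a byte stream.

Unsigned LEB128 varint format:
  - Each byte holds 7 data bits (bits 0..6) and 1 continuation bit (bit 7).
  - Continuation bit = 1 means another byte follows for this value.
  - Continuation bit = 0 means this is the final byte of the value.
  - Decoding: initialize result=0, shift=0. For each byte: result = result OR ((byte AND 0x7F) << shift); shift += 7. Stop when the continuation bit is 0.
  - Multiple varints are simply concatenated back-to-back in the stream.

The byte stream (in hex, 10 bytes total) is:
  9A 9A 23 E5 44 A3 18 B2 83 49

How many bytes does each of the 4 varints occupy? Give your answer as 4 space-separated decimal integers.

Answer: 3 2 2 3

Derivation:
  byte[0]=0x9A cont=1 payload=0x1A=26: acc |= 26<<0 -> acc=26 shift=7
  byte[1]=0x9A cont=1 payload=0x1A=26: acc |= 26<<7 -> acc=3354 shift=14
  byte[2]=0x23 cont=0 payload=0x23=35: acc |= 35<<14 -> acc=576794 shift=21 [end]
Varint 1: bytes[0:3] = 9A 9A 23 -> value 576794 (3 byte(s))
  byte[3]=0xE5 cont=1 payload=0x65=101: acc |= 101<<0 -> acc=101 shift=7
  byte[4]=0x44 cont=0 payload=0x44=68: acc |= 68<<7 -> acc=8805 shift=14 [end]
Varint 2: bytes[3:5] = E5 44 -> value 8805 (2 byte(s))
  byte[5]=0xA3 cont=1 payload=0x23=35: acc |= 35<<0 -> acc=35 shift=7
  byte[6]=0x18 cont=0 payload=0x18=24: acc |= 24<<7 -> acc=3107 shift=14 [end]
Varint 3: bytes[5:7] = A3 18 -> value 3107 (2 byte(s))
  byte[7]=0xB2 cont=1 payload=0x32=50: acc |= 50<<0 -> acc=50 shift=7
  byte[8]=0x83 cont=1 payload=0x03=3: acc |= 3<<7 -> acc=434 shift=14
  byte[9]=0x49 cont=0 payload=0x49=73: acc |= 73<<14 -> acc=1196466 shift=21 [end]
Varint 4: bytes[7:10] = B2 83 49 -> value 1196466 (3 byte(s))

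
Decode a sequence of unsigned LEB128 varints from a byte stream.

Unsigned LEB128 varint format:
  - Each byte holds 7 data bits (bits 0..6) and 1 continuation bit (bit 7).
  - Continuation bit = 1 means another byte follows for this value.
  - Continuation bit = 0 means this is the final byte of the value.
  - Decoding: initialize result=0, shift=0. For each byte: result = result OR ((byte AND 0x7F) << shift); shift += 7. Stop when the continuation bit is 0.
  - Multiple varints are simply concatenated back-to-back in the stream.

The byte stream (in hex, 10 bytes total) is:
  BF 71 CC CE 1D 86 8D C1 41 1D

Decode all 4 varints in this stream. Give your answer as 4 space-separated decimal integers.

  byte[0]=0xBF cont=1 payload=0x3F=63: acc |= 63<<0 -> acc=63 shift=7
  byte[1]=0x71 cont=0 payload=0x71=113: acc |= 113<<7 -> acc=14527 shift=14 [end]
Varint 1: bytes[0:2] = BF 71 -> value 14527 (2 byte(s))
  byte[2]=0xCC cont=1 payload=0x4C=76: acc |= 76<<0 -> acc=76 shift=7
  byte[3]=0xCE cont=1 payload=0x4E=78: acc |= 78<<7 -> acc=10060 shift=14
  byte[4]=0x1D cont=0 payload=0x1D=29: acc |= 29<<14 -> acc=485196 shift=21 [end]
Varint 2: bytes[2:5] = CC CE 1D -> value 485196 (3 byte(s))
  byte[5]=0x86 cont=1 payload=0x06=6: acc |= 6<<0 -> acc=6 shift=7
  byte[6]=0x8D cont=1 payload=0x0D=13: acc |= 13<<7 -> acc=1670 shift=14
  byte[7]=0xC1 cont=1 payload=0x41=65: acc |= 65<<14 -> acc=1066630 shift=21
  byte[8]=0x41 cont=0 payload=0x41=65: acc |= 65<<21 -> acc=137381510 shift=28 [end]
Varint 3: bytes[5:9] = 86 8D C1 41 -> value 137381510 (4 byte(s))
  byte[9]=0x1D cont=0 payload=0x1D=29: acc |= 29<<0 -> acc=29 shift=7 [end]
Varint 4: bytes[9:10] = 1D -> value 29 (1 byte(s))

Answer: 14527 485196 137381510 29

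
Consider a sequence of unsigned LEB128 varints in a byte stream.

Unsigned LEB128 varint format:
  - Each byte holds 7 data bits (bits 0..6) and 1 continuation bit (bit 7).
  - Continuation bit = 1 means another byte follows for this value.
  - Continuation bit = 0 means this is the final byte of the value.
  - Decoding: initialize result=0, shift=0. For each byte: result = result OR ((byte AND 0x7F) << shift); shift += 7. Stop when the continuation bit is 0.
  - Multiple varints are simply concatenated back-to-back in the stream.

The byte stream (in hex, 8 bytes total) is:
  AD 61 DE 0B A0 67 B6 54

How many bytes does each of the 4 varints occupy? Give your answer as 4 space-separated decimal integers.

Answer: 2 2 2 2

Derivation:
  byte[0]=0xAD cont=1 payload=0x2D=45: acc |= 45<<0 -> acc=45 shift=7
  byte[1]=0x61 cont=0 payload=0x61=97: acc |= 97<<7 -> acc=12461 shift=14 [end]
Varint 1: bytes[0:2] = AD 61 -> value 12461 (2 byte(s))
  byte[2]=0xDE cont=1 payload=0x5E=94: acc |= 94<<0 -> acc=94 shift=7
  byte[3]=0x0B cont=0 payload=0x0B=11: acc |= 11<<7 -> acc=1502 shift=14 [end]
Varint 2: bytes[2:4] = DE 0B -> value 1502 (2 byte(s))
  byte[4]=0xA0 cont=1 payload=0x20=32: acc |= 32<<0 -> acc=32 shift=7
  byte[5]=0x67 cont=0 payload=0x67=103: acc |= 103<<7 -> acc=13216 shift=14 [end]
Varint 3: bytes[4:6] = A0 67 -> value 13216 (2 byte(s))
  byte[6]=0xB6 cont=1 payload=0x36=54: acc |= 54<<0 -> acc=54 shift=7
  byte[7]=0x54 cont=0 payload=0x54=84: acc |= 84<<7 -> acc=10806 shift=14 [end]
Varint 4: bytes[6:8] = B6 54 -> value 10806 (2 byte(s))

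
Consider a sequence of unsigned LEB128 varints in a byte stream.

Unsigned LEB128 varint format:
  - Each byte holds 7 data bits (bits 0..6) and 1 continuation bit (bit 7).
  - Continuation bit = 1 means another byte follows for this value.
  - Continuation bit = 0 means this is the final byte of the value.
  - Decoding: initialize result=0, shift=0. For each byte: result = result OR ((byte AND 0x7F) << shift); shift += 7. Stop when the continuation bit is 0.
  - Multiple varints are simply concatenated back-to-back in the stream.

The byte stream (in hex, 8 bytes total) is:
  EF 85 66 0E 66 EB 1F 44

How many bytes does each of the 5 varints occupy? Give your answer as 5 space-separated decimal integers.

Answer: 3 1 1 2 1

Derivation:
  byte[0]=0xEF cont=1 payload=0x6F=111: acc |= 111<<0 -> acc=111 shift=7
  byte[1]=0x85 cont=1 payload=0x05=5: acc |= 5<<7 -> acc=751 shift=14
  byte[2]=0x66 cont=0 payload=0x66=102: acc |= 102<<14 -> acc=1671919 shift=21 [end]
Varint 1: bytes[0:3] = EF 85 66 -> value 1671919 (3 byte(s))
  byte[3]=0x0E cont=0 payload=0x0E=14: acc |= 14<<0 -> acc=14 shift=7 [end]
Varint 2: bytes[3:4] = 0E -> value 14 (1 byte(s))
  byte[4]=0x66 cont=0 payload=0x66=102: acc |= 102<<0 -> acc=102 shift=7 [end]
Varint 3: bytes[4:5] = 66 -> value 102 (1 byte(s))
  byte[5]=0xEB cont=1 payload=0x6B=107: acc |= 107<<0 -> acc=107 shift=7
  byte[6]=0x1F cont=0 payload=0x1F=31: acc |= 31<<7 -> acc=4075 shift=14 [end]
Varint 4: bytes[5:7] = EB 1F -> value 4075 (2 byte(s))
  byte[7]=0x44 cont=0 payload=0x44=68: acc |= 68<<0 -> acc=68 shift=7 [end]
Varint 5: bytes[7:8] = 44 -> value 68 (1 byte(s))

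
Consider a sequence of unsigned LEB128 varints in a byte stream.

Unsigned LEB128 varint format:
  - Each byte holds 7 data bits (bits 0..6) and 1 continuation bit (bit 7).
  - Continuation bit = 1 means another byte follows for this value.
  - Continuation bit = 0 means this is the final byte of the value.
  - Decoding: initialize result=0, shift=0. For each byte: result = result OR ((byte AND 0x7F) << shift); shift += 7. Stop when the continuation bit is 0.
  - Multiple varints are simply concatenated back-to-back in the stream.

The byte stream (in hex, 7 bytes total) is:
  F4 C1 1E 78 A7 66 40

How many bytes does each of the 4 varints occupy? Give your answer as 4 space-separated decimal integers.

  byte[0]=0xF4 cont=1 payload=0x74=116: acc |= 116<<0 -> acc=116 shift=7
  byte[1]=0xC1 cont=1 payload=0x41=65: acc |= 65<<7 -> acc=8436 shift=14
  byte[2]=0x1E cont=0 payload=0x1E=30: acc |= 30<<14 -> acc=499956 shift=21 [end]
Varint 1: bytes[0:3] = F4 C1 1E -> value 499956 (3 byte(s))
  byte[3]=0x78 cont=0 payload=0x78=120: acc |= 120<<0 -> acc=120 shift=7 [end]
Varint 2: bytes[3:4] = 78 -> value 120 (1 byte(s))
  byte[4]=0xA7 cont=1 payload=0x27=39: acc |= 39<<0 -> acc=39 shift=7
  byte[5]=0x66 cont=0 payload=0x66=102: acc |= 102<<7 -> acc=13095 shift=14 [end]
Varint 3: bytes[4:6] = A7 66 -> value 13095 (2 byte(s))
  byte[6]=0x40 cont=0 payload=0x40=64: acc |= 64<<0 -> acc=64 shift=7 [end]
Varint 4: bytes[6:7] = 40 -> value 64 (1 byte(s))

Answer: 3 1 2 1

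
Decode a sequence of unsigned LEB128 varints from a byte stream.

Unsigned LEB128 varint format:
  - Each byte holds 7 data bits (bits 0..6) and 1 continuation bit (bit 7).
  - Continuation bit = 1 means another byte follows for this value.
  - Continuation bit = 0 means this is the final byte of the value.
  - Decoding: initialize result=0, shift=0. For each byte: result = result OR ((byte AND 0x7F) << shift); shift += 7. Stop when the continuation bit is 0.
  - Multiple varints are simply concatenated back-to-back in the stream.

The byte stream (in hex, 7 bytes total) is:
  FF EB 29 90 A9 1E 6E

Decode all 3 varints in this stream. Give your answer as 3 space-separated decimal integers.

Answer: 685567 496784 110

Derivation:
  byte[0]=0xFF cont=1 payload=0x7F=127: acc |= 127<<0 -> acc=127 shift=7
  byte[1]=0xEB cont=1 payload=0x6B=107: acc |= 107<<7 -> acc=13823 shift=14
  byte[2]=0x29 cont=0 payload=0x29=41: acc |= 41<<14 -> acc=685567 shift=21 [end]
Varint 1: bytes[0:3] = FF EB 29 -> value 685567 (3 byte(s))
  byte[3]=0x90 cont=1 payload=0x10=16: acc |= 16<<0 -> acc=16 shift=7
  byte[4]=0xA9 cont=1 payload=0x29=41: acc |= 41<<7 -> acc=5264 shift=14
  byte[5]=0x1E cont=0 payload=0x1E=30: acc |= 30<<14 -> acc=496784 shift=21 [end]
Varint 2: bytes[3:6] = 90 A9 1E -> value 496784 (3 byte(s))
  byte[6]=0x6E cont=0 payload=0x6E=110: acc |= 110<<0 -> acc=110 shift=7 [end]
Varint 3: bytes[6:7] = 6E -> value 110 (1 byte(s))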